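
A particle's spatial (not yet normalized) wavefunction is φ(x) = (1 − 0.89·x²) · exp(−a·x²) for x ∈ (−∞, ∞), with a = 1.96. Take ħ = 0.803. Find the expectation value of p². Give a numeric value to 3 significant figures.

2.05

p² φ = −ħ² d²φ/dx²; ⟨p²⟩ = −ħ² ∫ φ*·φ'' dx / ∫|φ|² dx.
Expand each integrand as polynomial × e^(−2ax²) and use ∫x^(2j)·e^(−2ax²) dx = (2j−1)!!/(4a)^j · √(π/(2a)), odd powers → 0; here √(π/(2a)) = 0.89522. Differentiate with the product rule, d/dx e^(−ax²) = −2ax·e^(−ax²).
State is unnormalized: ∫|φ|² dx = 0.72658, and ∫φ*·(−ħ² φ'') dx = 1.4903, so ⟨p²⟩ = 1.4903 / 0.72658.
⟨p²⟩ = 2.0512.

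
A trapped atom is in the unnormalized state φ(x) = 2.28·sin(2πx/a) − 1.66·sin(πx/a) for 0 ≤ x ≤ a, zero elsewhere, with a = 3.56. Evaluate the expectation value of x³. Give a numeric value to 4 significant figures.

⟨x³⟩ = ∫ x³·|φ|² dx / ∫|φ|² dx (integrals over the domain).
On 0 ≤ x ≤ a (j ≠ l): ∫sin²(jπx/a) dx = a/2, ∫sin(jπx/a)·sin(lπx/a) dx = 0; diagonal moments ∫x·sin²(jπx/a) dx = a²/4, ∫x²·sin²(jπx/a) dx = a³·(1/6 − 1/(4j²π²)); cross terms ∫x·sin(jπx/a)·sin(lπx/a) dx = 0 for j + l even and −4jla²/(π²(j² − l²)²) for j + l odd, ∫x²·sin(jπx/a)·sin(lπx/a) dx = (−1)^(j+l)·4jla³/(π²(j² − l²)²); higher powers the same way via product-to-sum and parts.
State is unnormalized: ∫|φ|² dx = 14.158, and ∫φ*·x³·φ dx = 225.24, so ⟨x³⟩ = 225.24 / 14.158.
⟨x³⟩ = 15.909.

15.91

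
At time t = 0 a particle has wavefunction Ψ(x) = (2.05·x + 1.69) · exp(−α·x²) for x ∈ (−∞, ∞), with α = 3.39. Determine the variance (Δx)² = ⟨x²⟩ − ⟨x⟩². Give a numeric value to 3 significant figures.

0.0621

Compute ⟨x⟩ and ⟨x²⟩ separately, then (Δx)² = ⟨x²⟩ − ⟨x⟩².
Expand each integrand as polynomial × e^(−2αx²) and use ∫x^(2j)·e^(−2αx²) dx = (2j−1)!!/(4α)^j · √(π/(2α)), odd powers → 0; here √(π/(2α)) = 0.68071.
Normalization: ∫|Ψ|² dx = 2.1551.
⟨x⟩ = 0.16140 and ⟨x²⟩ = 0.088184.
(Δx)² = 0.088184 − (0.16140)² = 0.062135.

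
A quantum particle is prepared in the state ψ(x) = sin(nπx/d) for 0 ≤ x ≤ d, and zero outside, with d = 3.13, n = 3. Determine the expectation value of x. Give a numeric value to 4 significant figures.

1.565

⟨x⟩ = ∫ x·|ψ|² dx / ∫|ψ|² dx (integrals over the domain).
With sin²θ = (1 − cos2θ)/2 on 0 ≤ x ≤ d: ∫sin²(nπx/d) dx = d/2, ∫x·sin²(nπx/d) dx = d²/4, ∫x²·sin²(nπx/d) dx = d³·(1/6 − 1/(4n²π²)); higher powers xᵏ the same way, integrating xᵏ·cos(2nπx/d) by parts.
State is unnormalized: ∫|ψ|² dx = 1.5650, and ∫ψ*·x·ψ dx = 2.4492, so ⟨x⟩ = 2.4492 / 1.5650.
⟨x⟩ = 1.5650.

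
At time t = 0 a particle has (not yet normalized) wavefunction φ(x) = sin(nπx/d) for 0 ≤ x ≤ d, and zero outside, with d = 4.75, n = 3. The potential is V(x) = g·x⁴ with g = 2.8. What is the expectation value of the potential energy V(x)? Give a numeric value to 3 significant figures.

269.

⟨V⟩ = ∫ V(x)·|φ|² dx / ∫|φ|² dx.
With sin²θ = (1 − cos2θ)/2 on 0 ≤ x ≤ d: ∫sin²(nπx/d) dx = d/2, ∫x·sin²(nπx/d) dx = d²/4, ∫x²·sin²(nπx/d) dx = d³·(1/6 − 1/(4n²π²)); higher powers xᵏ the same way, integrating xᵏ·cos(2nπx/d) by parts.
State is unnormalized: ∫|φ|² dx = 2.3750, and ∫φ*·V(x)·φ dx = 639.59, so ⟨V⟩ = 639.59 / 2.3750.
⟨V⟩ = 269.30.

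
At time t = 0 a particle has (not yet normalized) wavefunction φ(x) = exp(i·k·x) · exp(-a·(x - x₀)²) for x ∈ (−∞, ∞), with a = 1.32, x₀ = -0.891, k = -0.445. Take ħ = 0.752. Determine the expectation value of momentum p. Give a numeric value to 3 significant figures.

p φ = −iħ dφ/dx; then ⟨p⟩ = ∫ φ*·(pφ) dx / ∫|φ|² dx.
Gaussian moments (u = x − x₀): ∫u^(2j)·e^(−2au²) du = (2j−1)!!/(4a)^j · √(π/(2a)), odd powers integrate to 0; here √(π/(2a)) = 1.0909. Derivatives: φ′ = (ik − 2au)·φ, φ″ = ((ik − 2au)² − 2a)·φ; the odd-in-u pieces drop out.
State is unnormalized: ∫|φ|² dx = 1.0909, and ∫φ*·(−iħ φ') dx = -0.36505, so ⟨p⟩ = -0.36505 / 1.0909.
⟨p⟩ = -0.33464.

-0.335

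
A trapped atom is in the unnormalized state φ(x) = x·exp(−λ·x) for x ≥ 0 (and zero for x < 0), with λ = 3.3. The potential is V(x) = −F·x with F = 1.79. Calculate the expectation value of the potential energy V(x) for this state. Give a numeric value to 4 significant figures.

⟨V⟩ = ∫ V(x)·|φ|² dx / ∫|φ|² dx.
Every integrand reduces to terms xʲ·e^(−2λx) on [0, ∞); use ∫₀^∞ xʲ·e^(−2λx) dx = j!/(2λ)^(j+1).
State is unnormalized: ∫|φ|² dx = 0.0069566, and ∫φ*·V(x)·φ dx = -0.0056602, so ⟨V⟩ = -0.0056602 / 0.0069566.
⟨V⟩ = -0.81364.

-0.8136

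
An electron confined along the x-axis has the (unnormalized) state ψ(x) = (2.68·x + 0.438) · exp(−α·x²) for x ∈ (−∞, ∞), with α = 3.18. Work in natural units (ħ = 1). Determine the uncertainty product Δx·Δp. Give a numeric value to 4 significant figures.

Δx = √(⟨x²⟩−⟨x⟩²), Δp = √(⟨p²⟩−⟨p⟩²).
Expand each integrand as polynomial × e^(−2αx²) and use ∫x^(2j)·e^(−2αx²) dx = (2j−1)!!/(4α)^j · √(π/(2α)), odd powers → 0; here √(π/(2α)) = 0.70282. Differentiate with the product rule, d/dx e^(−αx²) = −2αx·e^(−αx²).
Normalization: ∫|ψ|² dx = 0.53168.
⟨x⟩ = 0.24397, ⟨x²⟩ = 0.19598 ⇒ Δx = 0.36939.
⟨p⟩ = 0.0000, ⟨p²⟩ = 7.9271 ⇒ Δp = 2.8155.
Δx·Δp = 1.0400.

1.040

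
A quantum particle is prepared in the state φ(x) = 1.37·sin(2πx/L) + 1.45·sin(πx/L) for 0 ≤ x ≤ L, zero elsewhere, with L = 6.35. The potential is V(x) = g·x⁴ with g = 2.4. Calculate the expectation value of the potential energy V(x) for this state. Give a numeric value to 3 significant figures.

103.

⟨V⟩ = ∫ V(x)·|φ|² dx / ∫|φ|² dx.
On 0 ≤ x ≤ L (j ≠ l): ∫sin²(jπx/L) dx = L/2, ∫sin(jπx/L)·sin(lπx/L) dx = 0; diagonal moments ∫x·sin²(jπx/L) dx = L²/4, ∫x²·sin²(jπx/L) dx = L³·(1/6 − 1/(4j²π²)); cross terms ∫x·sin(jπx/L)·sin(lπx/L) dx = 0 for j + l even and −4jlL²/(π²(j² − l²)²) for j + l odd, ∫x²·sin(jπx/L)·sin(lπx/L) dx = (−1)^(j+l)·4jlL³/(π²(j² − l²)²); higher powers the same way via product-to-sum and parts.
State is unnormalized: ∫|φ|² dx = 12.635, and ∫φ*·V(x)·φ dx = 1300.9, so ⟨V⟩ = 1300.9 / 12.635.
⟨V⟩ = 102.97.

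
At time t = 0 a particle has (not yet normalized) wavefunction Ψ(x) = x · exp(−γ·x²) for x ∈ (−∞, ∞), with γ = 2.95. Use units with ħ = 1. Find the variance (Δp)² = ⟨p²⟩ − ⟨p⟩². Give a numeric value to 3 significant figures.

8.85

Compute ⟨p⟩ and ⟨p²⟩ separately; (Δp)² = ⟨p²⟩ − ⟨p⟩².
Expand each integrand as polynomial × e^(−2γx²) and use ∫x^(2j)·e^(−2γx²) dx = (2j−1)!!/(4γ)^j · √(π/(2γ)), odd powers → 0; here √(π/(2γ)) = 0.72971. Differentiate with the product rule, d/dx e^(−γx²) = −2γx·e^(−γx²).
Normalization: ∫|Ψ|² dx = 0.061840.
⟨p⟩ = 0.0000 and ⟨p²⟩ = 8.8500.
(Δp)² = 8.8500 − (0.0000)² = 8.8500.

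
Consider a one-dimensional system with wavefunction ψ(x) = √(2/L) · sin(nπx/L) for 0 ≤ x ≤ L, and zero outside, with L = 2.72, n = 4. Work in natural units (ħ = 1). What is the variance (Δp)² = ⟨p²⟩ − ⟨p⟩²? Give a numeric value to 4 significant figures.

21.34

Compute ⟨p⟩ and ⟨p²⟩ separately; (Δp)² = ⟨p²⟩ − ⟨p⟩².
d/dx sin(nπx/L) = (nπ/L)·cos(nπx/L) and d²/dx² sin(nπx/L) = −(nπ/L)²·sin(nπx/L); on 0 ≤ x ≤ L, ∫sin²(nπx/L) dx = L/2 and ∫sin(nπx/L)·cos(nπx/L) dx = 0.
⟨p⟩ = 0.0000 and ⟨p²⟩ = 21.344.
(Δp)² = 21.344 − (0.0000)² = 21.344.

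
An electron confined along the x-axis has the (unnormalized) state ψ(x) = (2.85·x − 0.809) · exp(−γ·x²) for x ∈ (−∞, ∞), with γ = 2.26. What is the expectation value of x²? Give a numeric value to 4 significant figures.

0.2386

⟨x²⟩ = ∫ x²·|ψ|² dx / ∫|ψ|² dx (integrals over the domain).
Expand each integrand as polynomial × e^(−2γx²) and use ∫x^(2j)·e^(−2γx²) dx = (2j−1)!!/(4γ)^j · √(π/(2γ)), odd powers → 0; here √(π/(2γ)) = 0.83369.
State is unnormalized: ∫|ψ|² dx = 1.2947, and ∫ψ*·x²·ψ dx = 0.30895, so ⟨x²⟩ = 0.30895 / 1.2947.
⟨x²⟩ = 0.23862.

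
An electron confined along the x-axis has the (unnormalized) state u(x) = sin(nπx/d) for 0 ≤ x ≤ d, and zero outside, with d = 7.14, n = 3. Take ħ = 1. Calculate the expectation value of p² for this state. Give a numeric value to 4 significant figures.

1.742

p² u = −ħ² d²u/dx²; ⟨p²⟩ = −ħ² ∫ u*·u'' dx / ∫|u|² dx.
d/dx sin(nπx/d) = (nπ/d)·cos(nπx/d) and d²/dx² sin(nπx/d) = −(nπ/d)²·sin(nπx/d); on 0 ≤ x ≤ d, ∫sin²(nπx/d) dx = d/2 and ∫sin(nπx/d)·cos(nπx/d) dx = 0.
State is unnormalized: ∫|u|² dx = 3.5700, and ∫u*·(−ħ² u'') dx = 6.2203, so ⟨p²⟩ = 6.2203 / 3.5700.
⟨p²⟩ = 1.7424.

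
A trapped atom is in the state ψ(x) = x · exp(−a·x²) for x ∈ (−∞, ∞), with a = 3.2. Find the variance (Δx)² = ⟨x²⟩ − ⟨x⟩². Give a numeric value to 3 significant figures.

Compute ⟨x⟩ and ⟨x²⟩ separately, then (Δx)² = ⟨x²⟩ − ⟨x⟩².
Expand each integrand as polynomial × e^(−2ax²) and use ∫x^(2j)·e^(−2ax²) dx = (2j−1)!!/(4a)^j · √(π/(2a)), odd powers → 0; here √(π/(2a)) = 0.70062.
Normalization: ∫|ψ|² dx = 0.054736.
⟨x⟩ = 0.0000 and ⟨x²⟩ = 0.23438.
(Δx)² = 0.23438 − (0.0000)² = 0.23438.

0.234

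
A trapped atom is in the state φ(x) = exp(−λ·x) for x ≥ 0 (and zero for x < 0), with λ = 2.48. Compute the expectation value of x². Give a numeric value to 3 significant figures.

⟨x²⟩ = ∫ x²·|φ|² dx / ∫|φ|² dx (integrals over the domain).
Every integrand reduces to terms xʲ·e^(−2λx) on [0, ∞); use ∫₀^∞ xʲ·e^(−2λx) dx = j!/(2λ)^(j+1).
State is unnormalized: ∫|φ|² dx = 0.20161, and ∫φ*·x²·φ dx = 0.016390, so ⟨x²⟩ = 0.016390 / 0.20161.
⟨x²⟩ = 0.081296.

0.0813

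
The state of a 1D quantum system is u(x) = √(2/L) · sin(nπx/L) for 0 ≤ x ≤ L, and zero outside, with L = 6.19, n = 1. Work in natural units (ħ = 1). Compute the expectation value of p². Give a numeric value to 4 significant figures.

0.2576

p² u = −ħ² d²u/dx²; ⟨p²⟩ = −ħ² ∫ u*·u'' dx.
d/dx sin(nπx/L) = (nπ/L)·cos(nπx/L) and d²/dx² sin(nπx/L) = −(nπ/L)²·sin(nπx/L); on 0 ≤ x ≤ L, ∫sin²(nπx/L) dx = L/2 and ∫sin(nπx/L)·cos(nπx/L) dx = 0.
⟨p²⟩ = 0.25758.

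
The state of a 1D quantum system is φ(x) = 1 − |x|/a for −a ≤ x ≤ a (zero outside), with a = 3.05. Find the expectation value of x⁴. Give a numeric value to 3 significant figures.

⟨x⁴⟩ = ∫ x⁴·|φ|² dx / ∫|φ|² dx (integrals over the domain).
φ is even, so ∫ over [−a, a] = 2∫₀ᵃ with φ = 1 − x/a there: ∫₀ᵃ (1 − x/a)² dx = a/3, ∫₀ᵃ x²(1 − x/a)² dx = a³/30, ∫₀ᵃ x⁴(1 − x/a)² dx = a⁵/105.
State is unnormalized: ∫|φ|² dx = 2.0333, and ∫φ*·x⁴·φ dx = 5.0274, so ⟨x⁴⟩ = 5.0274 / 2.0333.
⟨x⁴⟩ = 2.4725.

2.47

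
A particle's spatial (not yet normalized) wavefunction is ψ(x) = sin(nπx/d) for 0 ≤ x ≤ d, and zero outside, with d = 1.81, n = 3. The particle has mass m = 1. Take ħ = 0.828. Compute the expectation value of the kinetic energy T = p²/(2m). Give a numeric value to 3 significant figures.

9.29

T = −(ħ²/2m) d²/dx², so ⟨T⟩ = −(ħ²/2m) ∫ ψ*·ψ'' dx / ∫|ψ|² dx; with m = 1.
d/dx sin(nπx/d) = (nπ/d)·cos(nπx/d) and d²/dx² sin(nπx/d) = −(nπ/d)²·sin(nπx/d); on 0 ≤ x ≤ d, ∫sin²(nπx/d) dx = d/2 and ∫sin(nπx/d)·cos(nπx/d) dx = 0.
State is unnormalized: ∫|ψ|² dx = 0.90500, and ∫ψ*·(−ħ²/2m · ψ'') dx = 8.4113, so ⟨T⟩ = 8.4113 / 0.90500.
⟨T⟩ = 9.2943.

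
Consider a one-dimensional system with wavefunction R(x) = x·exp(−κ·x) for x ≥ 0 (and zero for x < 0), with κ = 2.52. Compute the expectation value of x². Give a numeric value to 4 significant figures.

⟨x²⟩ = ∫ x²·|R|² dx / ∫|R|² dx (integrals over the domain).
Every integrand reduces to terms xʲ·e^(−2κx) on [0, ∞); use ∫₀^∞ xʲ·e^(−2κx) dx = j!/(2κ)^(j+1).
State is unnormalized: ∫|R|² dx = 0.015622, and ∫R*·x²·R dx = 0.0073800, so ⟨x²⟩ = 0.0073800 / 0.015622.
⟨x²⟩ = 0.47241.

0.4724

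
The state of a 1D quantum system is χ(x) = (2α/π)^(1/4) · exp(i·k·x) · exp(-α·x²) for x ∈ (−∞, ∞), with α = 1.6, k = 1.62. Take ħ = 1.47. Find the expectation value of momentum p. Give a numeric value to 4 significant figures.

p χ = −iħ dχ/dx; then ⟨p⟩ = ∫ χ*·(pχ) dx.
Gaussian moments: ∫x^(2j)·e^(−2αx²) dx = (2j−1)!!/(4α)^j · √(π/(2α)), odd powers integrate to 0; here √(π/(2α)) = 0.99083. Derivatives: χ′ = (ik − 2αx)·χ, χ″ = ((ik − 2αx)² − 2α)·χ; the odd-in-x pieces drop out.
⟨p⟩ = 2.3814.

2.381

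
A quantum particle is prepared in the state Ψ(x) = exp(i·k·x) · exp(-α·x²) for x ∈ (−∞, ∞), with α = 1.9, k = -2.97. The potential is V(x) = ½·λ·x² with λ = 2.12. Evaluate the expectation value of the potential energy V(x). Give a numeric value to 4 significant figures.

0.1395

⟨V⟩ = ∫ V(x)·|Ψ|² dx / ∫|Ψ|² dx.
Gaussian moments: ∫x^(2j)·e^(−2αx²) dx = (2j−1)!!/(4α)^j · √(π/(2α)), odd powers integrate to 0; here √(π/(2α)) = 0.90925.
State is unnormalized: ∫|Ψ|² dx = 0.90925, and ∫Ψ*·V(x)·Ψ dx = 0.12682, so ⟨V⟩ = 0.12682 / 0.90925.
⟨V⟩ = 0.13947.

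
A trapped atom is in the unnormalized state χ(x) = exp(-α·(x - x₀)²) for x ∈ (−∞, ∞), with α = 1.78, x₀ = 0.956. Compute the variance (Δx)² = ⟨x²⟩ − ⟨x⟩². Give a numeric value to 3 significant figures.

0.140

Compute ⟨x⟩ and ⟨x²⟩ separately, then (Δx)² = ⟨x²⟩ − ⟨x⟩².
Gaussian moments (u = x − x₀): ∫u^(2j)·e^(−2αu²) du = (2j−1)!!/(4α)^j · √(π/(2α)), odd powers integrate to 0; here √(π/(2α)) = 0.93940.
Normalization: ∫|χ|² dx = 0.93940.
⟨x⟩ = 0.95600 and ⟨x²⟩ = 1.0544.
(Δx)² = 1.0544 − (0.95600)² = 0.14045.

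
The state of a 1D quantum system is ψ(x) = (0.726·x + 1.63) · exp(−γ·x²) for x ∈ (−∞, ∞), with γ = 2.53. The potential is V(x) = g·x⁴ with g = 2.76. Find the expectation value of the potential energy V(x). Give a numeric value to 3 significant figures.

0.0871

⟨V⟩ = ∫ V(x)·|ψ|² dx / ∫|ψ|² dx.
Expand each integrand as polynomial × e^(−2γx²) and use ∫x^(2j)·e^(−2γx²) dx = (2j−1)!!/(4γ)^j · √(π/(2γ)), odd powers → 0; here √(π/(2γ)) = 0.78795.
State is unnormalized: ∫|ψ|² dx = 2.1345, and ∫ψ*·V(x)·ψ dx = 0.18585, so ⟨V⟩ = 0.18585 / 2.1345.
⟨V⟩ = 0.087066.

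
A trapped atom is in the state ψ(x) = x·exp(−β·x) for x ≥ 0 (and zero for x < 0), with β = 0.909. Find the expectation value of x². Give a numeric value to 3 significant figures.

3.63

⟨x²⟩ = ∫ x²·|ψ|² dx / ∫|ψ|² dx (integrals over the domain).
Every integrand reduces to terms xʲ·e^(−2βx) on [0, ∞); use ∫₀^∞ xʲ·e^(−2βx) dx = j!/(2β)^(j+1).
State is unnormalized: ∫|ψ|² dx = 0.33285, and ∫ψ*·x²·ψ dx = 1.2085, so ⟨x²⟩ = 1.2085 / 0.33285.
⟨x²⟩ = 3.6307.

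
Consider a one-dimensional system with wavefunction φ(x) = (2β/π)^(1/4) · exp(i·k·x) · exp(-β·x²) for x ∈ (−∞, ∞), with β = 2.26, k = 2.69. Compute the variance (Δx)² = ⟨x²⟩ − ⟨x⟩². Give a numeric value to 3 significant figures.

0.111

Compute ⟨x⟩ and ⟨x²⟩ separately, then (Δx)² = ⟨x²⟩ − ⟨x⟩².
Gaussian moments: ∫x^(2j)·e^(−2βx²) dx = (2j−1)!!/(4β)^j · √(π/(2β)), odd powers integrate to 0; here √(π/(2β)) = 0.83369.
⟨x⟩ = 0.0000 and ⟨x²⟩ = 0.11062.
(Δx)² = 0.11062 − (0.0000)² = 0.11062.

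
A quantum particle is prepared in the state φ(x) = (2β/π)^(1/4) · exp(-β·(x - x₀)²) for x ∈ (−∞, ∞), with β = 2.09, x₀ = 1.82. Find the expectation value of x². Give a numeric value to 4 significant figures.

⟨x²⟩ = ∫ x²·|φ|² dx (integrals over the domain).
Gaussian moments (u = x − x₀): ∫u^(2j)·e^(−2βu²) du = (2j−1)!!/(4β)^j · √(π/(2β)), odd powers integrate to 0; here √(π/(2β)) = 0.86694.
⟨x²⟩ = 3.4320.

3.432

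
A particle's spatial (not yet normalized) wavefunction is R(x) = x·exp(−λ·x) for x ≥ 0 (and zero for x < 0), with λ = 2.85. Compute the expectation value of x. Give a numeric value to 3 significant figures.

0.526

⟨x⟩ = ∫ x·|R|² dx / ∫|R|² dx (integrals over the domain).
Every integrand reduces to terms xʲ·e^(−2λx) on [0, ∞); use ∫₀^∞ xʲ·e^(−2λx) dx = j!/(2λ)^(j+1).
State is unnormalized: ∫|R|² dx = 0.010800, and ∫R*·x·R dx = 0.0056840, so ⟨x⟩ = 0.0056840 / 0.010800.
⟨x⟩ = 0.52632.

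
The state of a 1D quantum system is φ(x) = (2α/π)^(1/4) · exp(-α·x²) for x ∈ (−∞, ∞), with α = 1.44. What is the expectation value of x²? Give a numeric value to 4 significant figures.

⟨x²⟩ = ∫ x²·|φ|² dx (integrals over the domain).
Gaussian moments: ∫x^(2j)·e^(−2αx²) dx = (2j−1)!!/(4α)^j · √(π/(2α)), odd powers integrate to 0; here √(π/(2α)) = 1.0444.
⟨x²⟩ = 0.17361.

0.1736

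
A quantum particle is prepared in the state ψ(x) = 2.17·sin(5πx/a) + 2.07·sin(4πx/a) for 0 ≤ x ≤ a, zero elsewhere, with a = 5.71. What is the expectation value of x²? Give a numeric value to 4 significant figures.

⟨x²⟩ = ∫ x²·|ψ|² dx / ∫|ψ|² dx (integrals over the domain).
On 0 ≤ x ≤ a (j ≠ l): ∫sin²(jπx/a) dx = a/2, ∫sin(jπx/a)·sin(lπx/a) dx = 0; diagonal moments ∫x·sin²(jπx/a) dx = a²/4, ∫x²·sin²(jπx/a) dx = a³·(1/6 − 1/(4j²π²)); cross terms ∫x·sin(jπx/a)·sin(lπx/a) dx = 0 for j + l even and −4jla²/(π²(j² − l²)²) for j + l odd, ∫x²·sin(jπx/a)·sin(lπx/a) dx = (−1)^(j+l)·4jla³/(π²(j² − l²)²); higher powers the same way via product-to-sum and parts.
State is unnormalized: ∫|ψ|² dx = 25.677, and ∫ψ*·x²·ψ dx = 109.54, so ⟨x²⟩ = 109.54 / 25.677.
⟨x²⟩ = 4.2661.

4.266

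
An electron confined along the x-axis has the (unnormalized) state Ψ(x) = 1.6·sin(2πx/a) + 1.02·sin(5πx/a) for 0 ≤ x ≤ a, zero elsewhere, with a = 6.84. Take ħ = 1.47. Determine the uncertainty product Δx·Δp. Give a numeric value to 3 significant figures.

Δx = √(⟨x²⟩−⟨x⟩²), Δp = √(⟨p²⟩−⟨p⟩²).
On 0 ≤ x ≤ a (j ≠ l): ∫sin²(jπx/a) dx = a/2, ∫sin(jπx/a)·sin(lπx/a) dx = 0; diagonal moments ∫x·sin²(jπx/a) dx = a²/4, ∫x²·sin²(jπx/a) dx = a³·(1/6 − 1/(4j²π²)); cross terms ∫x·sin(jπx/a)·sin(lπx/a) dx = 0 for j + l even and −4jla²/(π²(j² − l²)²) for j + l odd, ∫x²·sin(jπx/a)·sin(lπx/a) dx = (−1)^(j+l)·4jla³/(π²(j² − l²)²); higher powers the same way via product-to-sum and parts. d²/dx² sin(jπx/a) = −(jπ/a)²·sin(jπx/a); on 0 ≤ x ≤ a, ∫sin²(jπx/a) dx = a/2 and ∫sin(jπx/a)·sin(lπx/a) dx = 0 for j ≠ l, so only diagonal terms survive in ∫|Ψ|² and ∫Ψ·Ψ″; ∫Ψ·Ψ′ dx = [Ψ²/2] between the walls = 0.
Normalization: ∫|Ψ|² dx = 12.313.
⟨x⟩ = 3.3060, ⟨x²⟩ = 14.367 ⇒ Δx = 1.8539.
⟨p⟩ = 0.0000, ⟨p²⟩ = 4.5896 ⇒ Δp = 2.1423.
Δx·Δp = 3.9718.

3.97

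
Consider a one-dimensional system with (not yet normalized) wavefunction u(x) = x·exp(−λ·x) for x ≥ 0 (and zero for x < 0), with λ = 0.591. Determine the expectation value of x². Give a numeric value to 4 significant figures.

8.589

⟨x²⟩ = ∫ x²·|u|² dx / ∫|u|² dx (integrals over the domain).
Every integrand reduces to terms xʲ·e^(−2λx) on [0, ∞); use ∫₀^∞ xʲ·e^(−2λx) dx = j!/(2λ)^(j+1).
State is unnormalized: ∫|u|² dx = 1.2111, and ∫u*·x²·u dx = 10.402, so ⟨x²⟩ = 10.402 / 1.2111.
⟨x²⟩ = 8.5891.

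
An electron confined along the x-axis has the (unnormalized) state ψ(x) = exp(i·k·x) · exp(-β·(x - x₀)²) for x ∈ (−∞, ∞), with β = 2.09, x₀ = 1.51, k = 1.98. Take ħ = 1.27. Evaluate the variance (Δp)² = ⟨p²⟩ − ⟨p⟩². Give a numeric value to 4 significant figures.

Compute ⟨p⟩ and ⟨p²⟩ separately; (Δp)² = ⟨p²⟩ − ⟨p⟩².
Gaussian moments (u = x − x₀): ∫u^(2j)·e^(−2βu²) du = (2j−1)!!/(4β)^j · √(π/(2β)), odd powers integrate to 0; here √(π/(2β)) = 0.86694. Derivatives: ψ′ = (ik − 2βu)·ψ, ψ″ = ((ik − 2βu)² − 2β)·ψ; the odd-in-u pieces drop out.
Normalization: ∫|ψ|² dx = 0.86694.
⟨p⟩ = 2.5146 and ⟨p²⟩ = 9.6942.
(Δp)² = 9.6942 − (2.5146)² = 3.3710.

3.371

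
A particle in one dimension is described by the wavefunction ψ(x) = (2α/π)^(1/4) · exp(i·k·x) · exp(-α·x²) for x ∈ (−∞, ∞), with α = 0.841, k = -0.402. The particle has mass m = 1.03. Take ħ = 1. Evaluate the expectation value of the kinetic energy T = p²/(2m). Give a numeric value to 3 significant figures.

T = −(ħ²/2m) d²/dx², so ⟨T⟩ = −(ħ²/2m) ∫ ψ*·ψ'' dx; with m = 1.03.
Gaussian moments: ∫x^(2j)·e^(−2αx²) dx = (2j−1)!!/(4α)^j · √(π/(2α)), odd powers integrate to 0; here √(π/(2α)) = 1.3667. Derivatives: ψ′ = (ik − 2αx)·ψ, ψ″ = ((ik − 2αx)² − 2α)·ψ; the odd-in-x pieces drop out.
⟨T⟩ = 0.48670.

0.487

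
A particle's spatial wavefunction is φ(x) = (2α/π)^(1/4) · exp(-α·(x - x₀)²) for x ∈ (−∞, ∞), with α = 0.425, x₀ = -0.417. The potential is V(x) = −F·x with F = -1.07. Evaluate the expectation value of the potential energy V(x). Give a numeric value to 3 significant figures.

-0.446

⟨V⟩ = ∫ V(x)·|φ|² dx.
Gaussian moments (u = x − x₀): ∫u^(2j)·e^(−2αu²) du = (2j−1)!!/(4α)^j · √(π/(2α)), odd powers integrate to 0; here √(π/(2α)) = 1.9225.
⟨V⟩ = -0.44619.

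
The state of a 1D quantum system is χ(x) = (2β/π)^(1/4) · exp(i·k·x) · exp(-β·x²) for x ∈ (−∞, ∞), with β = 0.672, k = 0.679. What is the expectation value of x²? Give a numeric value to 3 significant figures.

⟨x²⟩ = ∫ x²·|χ|² dx (integrals over the domain).
Gaussian moments: ∫x^(2j)·e^(−2βx²) dx = (2j−1)!!/(4β)^j · √(π/(2β)), odd powers integrate to 0; here √(π/(2β)) = 1.5289.
⟨x²⟩ = 0.37202.

0.372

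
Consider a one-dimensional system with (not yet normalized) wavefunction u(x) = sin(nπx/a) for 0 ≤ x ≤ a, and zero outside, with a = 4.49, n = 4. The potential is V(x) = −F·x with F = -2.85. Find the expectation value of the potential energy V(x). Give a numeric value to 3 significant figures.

6.40

⟨V⟩ = ∫ V(x)·|u|² dx / ∫|u|² dx.
With sin²θ = (1 − cos2θ)/2 on 0 ≤ x ≤ a: ∫sin²(nπx/a) dx = a/2, ∫x·sin²(nπx/a) dx = a²/4, ∫x²·sin²(nπx/a) dx = a³·(1/6 − 1/(4n²π²)); higher powers xᵏ the same way, integrating xᵏ·cos(2nπx/a) by parts.
State is unnormalized: ∫|u|² dx = 2.2450, and ∫u*·V(x)·u dx = 14.364, so ⟨V⟩ = 14.364 / 2.2450.
⟨V⟩ = 6.3983.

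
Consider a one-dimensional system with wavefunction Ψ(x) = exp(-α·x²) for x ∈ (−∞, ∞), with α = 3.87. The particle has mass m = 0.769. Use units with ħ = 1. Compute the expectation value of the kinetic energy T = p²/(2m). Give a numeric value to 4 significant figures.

2.516

T = −(ħ²/2m) d²/dx², so ⟨T⟩ = −(ħ²/2m) ∫ Ψ*·Ψ'' dx / ∫|Ψ|² dx; with m = 0.769.
Gaussian moments: ∫x^(2j)·e^(−2αx²) dx = (2j−1)!!/(4α)^j · √(π/(2α)), odd powers integrate to 0; here √(π/(2α)) = 0.63710. Derivatives: d/dx e^(−αx²) = −2αx·e^(−αx²), d²/dx² e^(−αx²) = (4α²x² − 2α)·e^(−αx²).
State is unnormalized: ∫|Ψ|² dx = 0.63710, and ∫Ψ*·(−ħ²/2m · Ψ'') dx = 1.6031, so ⟨T⟩ = 1.6031 / 0.63710.
⟨T⟩ = 2.5163.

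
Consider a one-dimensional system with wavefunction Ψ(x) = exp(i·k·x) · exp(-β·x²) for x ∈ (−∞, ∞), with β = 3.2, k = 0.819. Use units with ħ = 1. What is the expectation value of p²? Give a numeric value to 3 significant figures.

p² Ψ = −ħ² d²Ψ/dx²; ⟨p²⟩ = −ħ² ∫ Ψ*·Ψ'' dx / ∫|Ψ|² dx.
Gaussian moments: ∫x^(2j)·e^(−2βx²) dx = (2j−1)!!/(4β)^j · √(π/(2β)), odd powers integrate to 0; here √(π/(2β)) = 0.70062. Derivatives: Ψ′ = (ik − 2βx)·Ψ, Ψ″ = ((ik − 2βx)² − 2β)·Ψ; the odd-in-x pieces drop out.
State is unnormalized: ∫|Ψ|² dx = 0.70062, and ∫Ψ*·(−ħ² Ψ'') dx = 2.7119, so ⟨p²⟩ = 2.7119 / 0.70062.
⟨p²⟩ = 3.8708.

3.87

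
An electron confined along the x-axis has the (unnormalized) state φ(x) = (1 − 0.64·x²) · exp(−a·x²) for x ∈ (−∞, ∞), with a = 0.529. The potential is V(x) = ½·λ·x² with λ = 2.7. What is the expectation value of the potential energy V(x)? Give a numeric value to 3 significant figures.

0.531

⟨V⟩ = ∫ V(x)·|φ|² dx / ∫|φ|² dx.
Expand each integrand as polynomial × e^(−2ax²) and use ∫x^(2j)·e^(−2ax²) dx = (2j−1)!!/(4a)^j · √(π/(2a)), odd powers → 0; here √(π/(2a)) = 1.7232.
State is unnormalized: ∫|φ|² dx = 1.1537, and ∫φ*·V(x)·φ dx = 0.61287, so ⟨V⟩ = 0.61287 / 1.1537.
⟨V⟩ = 0.53121.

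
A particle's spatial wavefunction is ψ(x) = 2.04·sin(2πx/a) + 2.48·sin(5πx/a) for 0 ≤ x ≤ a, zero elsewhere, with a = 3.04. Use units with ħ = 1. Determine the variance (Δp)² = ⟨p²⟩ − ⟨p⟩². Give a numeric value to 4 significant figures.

17.65

Compute ⟨p⟩ and ⟨p²⟩ separately; (Δp)² = ⟨p²⟩ − ⟨p⟩².
d²/dx² sin(jπx/a) = −(jπ/a)²·sin(jπx/a); on 0 ≤ x ≤ a, ∫sin²(jπx/a) dx = a/2 and ∫sin(jπx/a)·sin(lπx/a) dx = 0 for j ≠ l, so only diagonal terms survive in ∫|ψ|² and ∫ψ·ψ″; ∫ψ·ψ′ dx = [ψ²/2] between the walls = 0.
Normalization: ∫|ψ|² dx = 15.674.
⟨p⟩ = 0.0000 and ⟨p²⟩ = 17.648.
(Δp)² = 17.648 − (0.0000)² = 17.648.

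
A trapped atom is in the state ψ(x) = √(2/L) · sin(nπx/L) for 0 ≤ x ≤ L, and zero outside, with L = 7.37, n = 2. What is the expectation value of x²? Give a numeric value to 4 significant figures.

⟨x²⟩ = ∫ x²·|ψ|² dx (integrals over the domain).
With sin²θ = (1 − cos2θ)/2 on 0 ≤ x ≤ L: ∫sin²(nπx/L) dx = L/2, ∫x·sin²(nπx/L) dx = L²/4, ∫x²·sin²(nπx/L) dx = L³·(1/6 − 1/(4n²π²)); higher powers xᵏ the same way, integrating xᵏ·cos(2nπx/L) by parts.
⟨x²⟩ = 17.418.

17.42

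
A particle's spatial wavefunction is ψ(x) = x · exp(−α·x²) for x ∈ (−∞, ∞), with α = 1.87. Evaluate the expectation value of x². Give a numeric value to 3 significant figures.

⟨x²⟩ = ∫ x²·|ψ|² dx / ∫|ψ|² dx (integrals over the domain).
Expand each integrand as polynomial × e^(−2αx²) and use ∫x^(2j)·e^(−2αx²) dx = (2j−1)!!/(4α)^j · √(π/(2α)), odd powers → 0; here √(π/(2α)) = 0.91651.
State is unnormalized: ∫|ψ|² dx = 0.12253, and ∫ψ*·x²·ψ dx = 0.049142, so ⟨x²⟩ = 0.049142 / 0.12253.
⟨x²⟩ = 0.40107.

0.401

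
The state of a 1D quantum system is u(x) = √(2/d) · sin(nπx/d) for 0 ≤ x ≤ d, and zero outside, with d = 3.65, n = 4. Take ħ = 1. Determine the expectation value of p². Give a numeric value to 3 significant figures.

11.9

p² u = −ħ² d²u/dx²; ⟨p²⟩ = −ħ² ∫ u*·u'' dx.
d/dx sin(nπx/d) = (nπ/d)·cos(nπx/d) and d²/dx² sin(nπx/d) = −(nπ/d)²·sin(nπx/d); on 0 ≤ x ≤ d, ∫sin²(nπx/d) dx = d/2 and ∫sin(nπx/d)·cos(nπx/d) dx = 0.
⟨p²⟩ = 11.853.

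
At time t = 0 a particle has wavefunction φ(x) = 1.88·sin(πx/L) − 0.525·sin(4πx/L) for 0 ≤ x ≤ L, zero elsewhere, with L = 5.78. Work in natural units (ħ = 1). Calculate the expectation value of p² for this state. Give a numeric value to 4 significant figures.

0.6160

p² φ = −ħ² d²φ/dx²; ⟨p²⟩ = −ħ² ∫ φ*·φ'' dx / ∫|φ|² dx.
d²/dx² sin(jπx/L) = −(jπ/L)²·sin(jπx/L); on 0 ≤ x ≤ L, ∫sin²(jπx/L) dx = L/2 and ∫sin(jπx/L)·sin(lπx/L) dx = 0 for j ≠ l, so only diagonal terms survive in ∫|φ|² and ∫φ·φ″; ∫φ·φ′ dx = [φ²/2] between the walls = 0.
State is unnormalized: ∫|φ|² dx = 11.011, and ∫φ*·(−ħ² φ'') dx = 6.7827, so ⟨p²⟩ = 6.7827 / 11.011.
⟨p²⟩ = 0.61600.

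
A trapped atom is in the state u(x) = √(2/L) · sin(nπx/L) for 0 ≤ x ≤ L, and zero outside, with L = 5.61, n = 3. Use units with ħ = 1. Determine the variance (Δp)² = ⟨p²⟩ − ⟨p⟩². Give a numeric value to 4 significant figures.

2.822

Compute ⟨p⟩ and ⟨p²⟩ separately; (Δp)² = ⟨p²⟩ − ⟨p⟩².
d/dx sin(nπx/L) = (nπ/L)·cos(nπx/L) and d²/dx² sin(nπx/L) = −(nπ/L)²·sin(nπx/L); on 0 ≤ x ≤ L, ∫sin²(nπx/L) dx = L/2 and ∫sin(nπx/L)·cos(nπx/L) dx = 0.
⟨p⟩ = 0.0000 and ⟨p²⟩ = 2.8224.
(Δp)² = 2.8224 − (0.0000)² = 2.8224.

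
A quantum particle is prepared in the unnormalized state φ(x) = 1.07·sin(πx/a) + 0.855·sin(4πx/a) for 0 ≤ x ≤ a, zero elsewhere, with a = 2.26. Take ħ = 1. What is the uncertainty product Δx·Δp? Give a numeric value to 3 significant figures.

1.86

Δx = √(⟨x²⟩−⟨x⟩²), Δp = √(⟨p²⟩−⟨p⟩²).
On 0 ≤ x ≤ a (j ≠ l): ∫sin²(jπx/a) dx = a/2, ∫sin(jπx/a)·sin(lπx/a) dx = 0; diagonal moments ∫x·sin²(jπx/a) dx = a²/4, ∫x²·sin²(jπx/a) dx = a³·(1/6 − 1/(4j²π²)); cross terms ∫x·sin(jπx/a)·sin(lπx/a) dx = 0 for j + l even and −4jla²/(π²(j² − l²)²) for j + l odd, ∫x²·sin(jπx/a)·sin(lπx/a) dx = (−1)^(j+l)·4jla³/(π²(j² − l²)²); higher powers the same way via product-to-sum and parts. d²/dx² sin(jπx/a) = −(jπ/a)²·sin(jπx/a); on 0 ≤ x ≤ a, ∫sin²(jπx/a) dx = a/2 and ∫sin(jπx/a)·sin(lπx/a) dx = 0 for j ≠ l, so only diagonal terms survive in ∫|φ|² and ∫φ·φ″; ∫φ·φ′ dx = [φ²/2] between the walls = 0.
Normalization: ∫|φ|² dx = 2.1198.
⟨x⟩ = 1.0982, ⟨x²⟩ = 1.4665 ⇒ Δx = 0.51030.
⟨p⟩ = 0.0000, ⟨p²⟩ = 13.227 ⇒ Δp = 3.6370.
Δx·Δp = 1.8559.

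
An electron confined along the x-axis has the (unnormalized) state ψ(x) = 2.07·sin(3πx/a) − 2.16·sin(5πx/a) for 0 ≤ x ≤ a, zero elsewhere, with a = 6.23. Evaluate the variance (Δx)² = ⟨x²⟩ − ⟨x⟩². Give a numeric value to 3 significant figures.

Compute ⟨x⟩ and ⟨x²⟩ separately, then (Δx)² = ⟨x²⟩ − ⟨x⟩².
On 0 ≤ x ≤ a (j ≠ l): ∫sin²(jπx/a) dx = a/2, ∫sin(jπx/a)·sin(lπx/a) dx = 0; diagonal moments ∫x·sin²(jπx/a) dx = a²/4, ∫x²·sin²(jπx/a) dx = a³·(1/6 − 1/(4j²π²)); cross terms ∫x·sin(jπx/a)·sin(lπx/a) dx = 0 for j + l even and −4jla²/(π²(j² − l²)²) for j + l odd, ∫x²·sin(jπx/a)·sin(lπx/a) dx = (−1)^(j+l)·4jla³/(π²(j² − l²)²); higher powers the same way via product-to-sum and parts.
Normalization: ∫|ψ|² dx = 27.881.
⟨x⟩ = 3.1150 and ⟨x²⟩ = 10.950.
(Δx)² = 10.950 − (3.1150)² = 1.2471.

1.25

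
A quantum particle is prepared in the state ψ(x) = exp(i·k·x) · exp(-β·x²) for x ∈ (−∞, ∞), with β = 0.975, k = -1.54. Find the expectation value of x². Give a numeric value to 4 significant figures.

⟨x²⟩ = ∫ x²·|ψ|² dx / ∫|ψ|² dx (integrals over the domain).
Gaussian moments: ∫x^(2j)·e^(−2βx²) dx = (2j−1)!!/(4β)^j · √(π/(2β)), odd powers integrate to 0; here √(π/(2β)) = 1.2693.
State is unnormalized: ∫|ψ|² dx = 1.2693, and ∫ψ*·x²·ψ dx = 0.32546, so ⟨x²⟩ = 0.32546 / 1.2693.
⟨x²⟩ = 0.25641.

0.2564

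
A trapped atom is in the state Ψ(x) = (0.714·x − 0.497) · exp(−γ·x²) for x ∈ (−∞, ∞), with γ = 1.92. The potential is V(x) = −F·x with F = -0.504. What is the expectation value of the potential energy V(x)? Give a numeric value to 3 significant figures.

⟨V⟩ = ∫ V(x)·|Ψ|² dx / ∫|Ψ|² dx.
Expand each integrand as polynomial × e^(−2γx²) and use ∫x^(2j)·e^(−2γx²) dx = (2j−1)!!/(4γ)^j · √(π/(2γ)), odd powers → 0; here √(π/(2γ)) = 0.90450.
State is unnormalized: ∫|Ψ|² dx = 0.28346, and ∫Ψ*·V(x)·Ψ dx = -0.042127, so ⟨V⟩ = -0.042127 / 0.28346.
⟨V⟩ = -0.14862.

-0.149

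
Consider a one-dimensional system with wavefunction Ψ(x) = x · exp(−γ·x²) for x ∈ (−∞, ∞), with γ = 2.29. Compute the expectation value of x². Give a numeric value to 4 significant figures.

0.3275

⟨x²⟩ = ∫ x²·|Ψ|² dx / ∫|Ψ|² dx (integrals over the domain).
Expand each integrand as polynomial × e^(−2γx²) and use ∫x^(2j)·e^(−2γx²) dx = (2j−1)!!/(4γ)^j · √(π/(2γ)), odd powers → 0; here √(π/(2γ)) = 0.82821.
State is unnormalized: ∫|Ψ|² dx = 0.090416, and ∫Ψ*·x²·Ψ dx = 0.029612, so ⟨x²⟩ = 0.029612 / 0.090416.
⟨x²⟩ = 0.32751.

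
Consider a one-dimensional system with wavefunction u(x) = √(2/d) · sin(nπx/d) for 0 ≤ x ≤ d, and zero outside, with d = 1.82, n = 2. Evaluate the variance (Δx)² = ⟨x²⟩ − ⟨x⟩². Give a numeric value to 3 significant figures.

Compute ⟨x⟩ and ⟨x²⟩ separately, then (Δx)² = ⟨x²⟩ − ⟨x⟩².
With sin²θ = (1 − cos2θ)/2 on 0 ≤ x ≤ d: ∫sin²(nπx/d) dx = d/2, ∫x·sin²(nπx/d) dx = d²/4, ∫x²·sin²(nπx/d) dx = d³·(1/6 − 1/(4n²π²)); higher powers xᵏ the same way, integrating xᵏ·cos(2nπx/d) by parts.
⟨x⟩ = 0.91000 and ⟨x²⟩ = 1.0622.
(Δx)² = 1.0622 − (0.91000)² = 0.23408.

0.234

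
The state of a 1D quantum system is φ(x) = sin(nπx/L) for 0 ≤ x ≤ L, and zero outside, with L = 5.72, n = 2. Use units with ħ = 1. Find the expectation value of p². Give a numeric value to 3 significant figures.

p² φ = −ħ² d²φ/dx²; ⟨p²⟩ = −ħ² ∫ φ*·φ'' dx / ∫|φ|² dx.
d/dx sin(nπx/L) = (nπ/L)·cos(nπx/L) and d²/dx² sin(nπx/L) = −(nπ/L)²·sin(nπx/L); on 0 ≤ x ≤ L, ∫sin²(nπx/L) dx = L/2 and ∫sin(nπx/L)·cos(nπx/L) dx = 0.
State is unnormalized: ∫|φ|² dx = 2.8600, and ∫φ*·(−ħ² φ'') dx = 3.4509, so ⟨p²⟩ = 3.4509 / 2.8600.
⟨p²⟩ = 1.2066.

1.21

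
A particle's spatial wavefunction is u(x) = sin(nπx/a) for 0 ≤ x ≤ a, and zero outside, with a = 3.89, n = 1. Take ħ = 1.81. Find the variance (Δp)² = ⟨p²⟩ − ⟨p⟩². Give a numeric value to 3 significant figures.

Compute ⟨p⟩ and ⟨p²⟩ separately; (Δp)² = ⟨p²⟩ − ⟨p⟩².
d/dx sin(nπx/a) = (nπ/a)·cos(nπx/a) and d²/dx² sin(nπx/a) = −(nπ/a)²·sin(nπx/a); on 0 ≤ x ≤ a, ∫sin²(nπx/a) dx = a/2 and ∫sin(nπx/a)·cos(nπx/a) dx = 0.
Normalization: ∫|u|² dx = 1.9450.
⟨p⟩ = 0.0000 and ⟨p²⟩ = 2.1368.
(Δp)² = 2.1368 − (0.0000)² = 2.1368.

2.14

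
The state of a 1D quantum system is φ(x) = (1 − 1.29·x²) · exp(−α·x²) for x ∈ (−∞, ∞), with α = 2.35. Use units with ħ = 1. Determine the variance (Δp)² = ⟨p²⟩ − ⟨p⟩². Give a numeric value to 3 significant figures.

4.23

Compute ⟨p⟩ and ⟨p²⟩ separately; (Δp)² = ⟨p²⟩ − ⟨p⟩².
Expand each integrand as polynomial × e^(−2αx²) and use ∫x^(2j)·e^(−2αx²) dx = (2j−1)!!/(4α)^j · √(π/(2α)), odd powers → 0; here √(π/(2α)) = 0.81757. Differentiate with the product rule, d/dx e^(−αx²) = −2αx·e^(−αx²).
Normalization: ∫|φ|² dx = 0.63937.
⟨p⟩ = 0.0000 and ⟨p²⟩ = 4.2259.
(Δp)² = 4.2259 − (0.0000)² = 4.2259.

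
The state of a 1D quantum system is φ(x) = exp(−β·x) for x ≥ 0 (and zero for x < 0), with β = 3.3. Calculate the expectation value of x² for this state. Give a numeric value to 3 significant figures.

⟨x²⟩ = ∫ x²·|φ|² dx / ∫|φ|² dx (integrals over the domain).
Every integrand reduces to terms xʲ·e^(−2βx) on [0, ∞); use ∫₀^∞ xʲ·e^(−2βx) dx = j!/(2β)^(j+1).
State is unnormalized: ∫|φ|² dx = 0.15152, and ∫φ*·x²·φ dx = 0.0069566, so ⟨x²⟩ = 0.0069566 / 0.15152.
⟨x²⟩ = 0.045914.

0.0459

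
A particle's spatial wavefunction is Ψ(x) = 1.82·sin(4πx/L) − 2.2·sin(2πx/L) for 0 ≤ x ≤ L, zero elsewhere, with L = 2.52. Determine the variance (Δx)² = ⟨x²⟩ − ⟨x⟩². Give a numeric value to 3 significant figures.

0.192

Compute ⟨x⟩ and ⟨x²⟩ separately, then (Δx)² = ⟨x²⟩ − ⟨x⟩².
On 0 ≤ x ≤ L (j ≠ l): ∫sin²(jπx/L) dx = L/2, ∫sin(jπx/L)·sin(lπx/L) dx = 0; diagonal moments ∫x·sin²(jπx/L) dx = L²/4, ∫x²·sin²(jπx/L) dx = L³·(1/6 − 1/(4j²π²)); cross terms ∫x·sin(jπx/L)·sin(lπx/L) dx = 0 for j + l even and −4jlL²/(π²(j² − l²)²) for j + l odd, ∫x²·sin(jπx/L)·sin(lπx/L) dx = (−1)^(j+l)·4jlL³/(π²(j² − l²)²); higher powers the same way via product-to-sum and parts.
Normalization: ∫|Ψ|² dx = 10.272.
⟨x⟩ = 1.2600 and ⟨x²⟩ = 1.7800.
(Δx)² = 1.7800 − (1.2600)² = 0.19238.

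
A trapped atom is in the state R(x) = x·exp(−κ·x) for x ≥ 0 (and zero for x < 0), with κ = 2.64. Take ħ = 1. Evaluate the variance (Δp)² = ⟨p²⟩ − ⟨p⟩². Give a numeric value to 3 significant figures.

Compute ⟨p⟩ and ⟨p²⟩ separately; (Δp)² = ⟨p²⟩ − ⟨p⟩².
Differentiate x·exp(−κ·x) with the product rule; every integrand then reduces to terms xʲ·e^(−2κx) on [0, ∞), with ∫₀^∞ xʲ·e^(−2κx) dx = j!/(2κ)^(j+1).
Normalization: ∫|R|² dx = 0.013587.
⟨p⟩ = 0.0000 and ⟨p²⟩ = 6.9696.
(Δp)² = 6.9696 − (0.0000)² = 6.9696.

6.97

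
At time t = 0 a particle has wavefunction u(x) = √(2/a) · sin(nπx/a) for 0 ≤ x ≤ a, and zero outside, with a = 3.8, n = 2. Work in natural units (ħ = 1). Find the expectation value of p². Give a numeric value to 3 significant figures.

p² u = −ħ² d²u/dx²; ⟨p²⟩ = −ħ² ∫ u*·u'' dx.
d/dx sin(nπx/a) = (nπ/a)·cos(nπx/a) and d²/dx² sin(nπx/a) = −(nπ/a)²·sin(nπx/a); on 0 ≤ x ≤ a, ∫sin²(nπx/a) dx = a/2 and ∫sin(nπx/a)·cos(nπx/a) dx = 0.
⟨p²⟩ = 2.7340.

2.73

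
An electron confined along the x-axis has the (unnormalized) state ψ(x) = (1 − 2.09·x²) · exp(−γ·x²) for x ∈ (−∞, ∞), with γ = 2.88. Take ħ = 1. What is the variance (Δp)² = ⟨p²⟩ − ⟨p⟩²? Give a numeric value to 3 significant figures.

Compute ⟨p⟩ and ⟨p²⟩ separately; (Δp)² = ⟨p²⟩ − ⟨p⟩².
Expand each integrand as polynomial × e^(−2γx²) and use ∫x^(2j)·e^(−2γx²) dx = (2j−1)!!/(4γ)^j · √(π/(2γ)), odd powers → 0; here √(π/(2γ)) = 0.73852. Differentiate with the product rule, d/dx e^(−γx²) = −2γx·e^(−γx²).
Normalization: ∫|ψ|² dx = 0.54348.
⟨p⟩ = 0.0000 and ⟨p²⟩ = 6.2353.
(Δp)² = 6.2353 − (0.0000)² = 6.2353.

6.24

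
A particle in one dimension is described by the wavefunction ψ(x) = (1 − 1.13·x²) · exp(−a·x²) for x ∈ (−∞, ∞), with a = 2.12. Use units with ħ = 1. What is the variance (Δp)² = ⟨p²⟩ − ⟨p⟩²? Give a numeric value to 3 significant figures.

Compute ⟨p⟩ and ⟨p²⟩ separately; (Δp)² = ⟨p²⟩ − ⟨p⟩².
Expand each integrand as polynomial × e^(−2ax²) and use ∫x^(2j)·e^(−2ax²) dx = (2j−1)!!/(4a)^j · √(π/(2a)), odd powers → 0; here √(π/(2a)) = 0.86078. Differentiate with the product rule, d/dx e^(−ax²) = −2ax·e^(−ax²).
Normalization: ∫|ψ|² dx = 0.67723.
⟨p⟩ = 0.0000 and ⟨p²⟩ = 3.7477.
(Δp)² = 3.7477 − (0.0000)² = 3.7477.

3.75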